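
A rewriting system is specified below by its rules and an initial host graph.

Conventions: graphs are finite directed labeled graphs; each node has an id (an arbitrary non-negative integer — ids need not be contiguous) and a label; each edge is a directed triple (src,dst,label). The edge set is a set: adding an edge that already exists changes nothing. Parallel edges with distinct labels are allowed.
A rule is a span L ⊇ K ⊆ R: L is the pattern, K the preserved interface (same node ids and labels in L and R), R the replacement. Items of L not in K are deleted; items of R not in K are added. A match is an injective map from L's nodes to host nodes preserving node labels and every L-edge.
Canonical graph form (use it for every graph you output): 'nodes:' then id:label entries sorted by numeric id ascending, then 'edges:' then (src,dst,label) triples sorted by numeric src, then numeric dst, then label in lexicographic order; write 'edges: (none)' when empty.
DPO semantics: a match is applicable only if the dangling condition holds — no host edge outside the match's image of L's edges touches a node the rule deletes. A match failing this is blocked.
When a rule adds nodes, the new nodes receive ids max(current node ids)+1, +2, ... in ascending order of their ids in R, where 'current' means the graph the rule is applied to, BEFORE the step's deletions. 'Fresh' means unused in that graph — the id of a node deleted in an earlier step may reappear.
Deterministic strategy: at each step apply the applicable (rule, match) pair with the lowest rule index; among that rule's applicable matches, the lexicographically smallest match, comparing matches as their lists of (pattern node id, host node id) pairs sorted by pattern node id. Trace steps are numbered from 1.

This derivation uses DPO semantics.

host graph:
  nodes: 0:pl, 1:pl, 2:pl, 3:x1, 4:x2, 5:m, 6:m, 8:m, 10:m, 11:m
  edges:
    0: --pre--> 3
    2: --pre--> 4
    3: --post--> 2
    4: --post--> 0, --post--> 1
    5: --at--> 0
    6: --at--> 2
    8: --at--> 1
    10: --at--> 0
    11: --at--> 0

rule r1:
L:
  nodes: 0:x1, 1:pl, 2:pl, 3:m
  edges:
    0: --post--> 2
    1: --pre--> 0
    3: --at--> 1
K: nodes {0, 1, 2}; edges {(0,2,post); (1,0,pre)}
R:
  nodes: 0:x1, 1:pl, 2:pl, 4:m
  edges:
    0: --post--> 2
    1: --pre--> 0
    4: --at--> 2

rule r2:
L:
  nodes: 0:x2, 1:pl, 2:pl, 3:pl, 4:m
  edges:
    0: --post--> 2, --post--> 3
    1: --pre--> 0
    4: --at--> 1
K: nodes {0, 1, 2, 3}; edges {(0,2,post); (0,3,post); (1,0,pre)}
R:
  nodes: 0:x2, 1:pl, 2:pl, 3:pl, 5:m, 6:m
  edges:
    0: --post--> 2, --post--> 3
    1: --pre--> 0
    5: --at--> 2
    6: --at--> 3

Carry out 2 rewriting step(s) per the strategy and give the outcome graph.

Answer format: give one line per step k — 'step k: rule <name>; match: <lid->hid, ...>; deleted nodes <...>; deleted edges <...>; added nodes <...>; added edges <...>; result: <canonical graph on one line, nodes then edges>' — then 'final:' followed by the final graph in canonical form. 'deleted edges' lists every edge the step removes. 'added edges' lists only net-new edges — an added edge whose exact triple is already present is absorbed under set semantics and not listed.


step 1: rule r1; match: 0->3, 1->0, 2->2, 3->5; deleted nodes 5; deleted edges (5,0,at); added nodes 12; added edges (12,2,at); result: nodes: 0:pl, 1:pl, 2:pl, 3:x1, 4:x2, 6:m, 8:m, 10:m, 11:m, 12:m edges: (0,3,pre); (2,4,pre); (3,2,post); (4,0,post); (4,1,post); (6,2,at); (8,1,at); (10,0,at); (11,0,at); (12,2,at)
step 2: rule r1; match: 0->3, 1->0, 2->2, 3->10; deleted nodes 10; deleted edges (10,0,at); added nodes 13; added edges (13,2,at); result: nodes: 0:pl, 1:pl, 2:pl, 3:x1, 4:x2, 6:m, 8:m, 11:m, 12:m, 13:m edges: (0,3,pre); (2,4,pre); (3,2,post); (4,0,post); (4,1,post); (6,2,at); (8,1,at); (11,0,at); (12,2,at); (13,2,at)
final:
nodes: 0:pl, 1:pl, 2:pl, 3:x1, 4:x2, 6:m, 8:m, 11:m, 12:m, 13:m
edges: (0,3,pre); (2,4,pre); (3,2,post); (4,0,post); (4,1,post); (6,2,at); (8,1,at); (11,0,at); (12,2,at); (13,2,at)


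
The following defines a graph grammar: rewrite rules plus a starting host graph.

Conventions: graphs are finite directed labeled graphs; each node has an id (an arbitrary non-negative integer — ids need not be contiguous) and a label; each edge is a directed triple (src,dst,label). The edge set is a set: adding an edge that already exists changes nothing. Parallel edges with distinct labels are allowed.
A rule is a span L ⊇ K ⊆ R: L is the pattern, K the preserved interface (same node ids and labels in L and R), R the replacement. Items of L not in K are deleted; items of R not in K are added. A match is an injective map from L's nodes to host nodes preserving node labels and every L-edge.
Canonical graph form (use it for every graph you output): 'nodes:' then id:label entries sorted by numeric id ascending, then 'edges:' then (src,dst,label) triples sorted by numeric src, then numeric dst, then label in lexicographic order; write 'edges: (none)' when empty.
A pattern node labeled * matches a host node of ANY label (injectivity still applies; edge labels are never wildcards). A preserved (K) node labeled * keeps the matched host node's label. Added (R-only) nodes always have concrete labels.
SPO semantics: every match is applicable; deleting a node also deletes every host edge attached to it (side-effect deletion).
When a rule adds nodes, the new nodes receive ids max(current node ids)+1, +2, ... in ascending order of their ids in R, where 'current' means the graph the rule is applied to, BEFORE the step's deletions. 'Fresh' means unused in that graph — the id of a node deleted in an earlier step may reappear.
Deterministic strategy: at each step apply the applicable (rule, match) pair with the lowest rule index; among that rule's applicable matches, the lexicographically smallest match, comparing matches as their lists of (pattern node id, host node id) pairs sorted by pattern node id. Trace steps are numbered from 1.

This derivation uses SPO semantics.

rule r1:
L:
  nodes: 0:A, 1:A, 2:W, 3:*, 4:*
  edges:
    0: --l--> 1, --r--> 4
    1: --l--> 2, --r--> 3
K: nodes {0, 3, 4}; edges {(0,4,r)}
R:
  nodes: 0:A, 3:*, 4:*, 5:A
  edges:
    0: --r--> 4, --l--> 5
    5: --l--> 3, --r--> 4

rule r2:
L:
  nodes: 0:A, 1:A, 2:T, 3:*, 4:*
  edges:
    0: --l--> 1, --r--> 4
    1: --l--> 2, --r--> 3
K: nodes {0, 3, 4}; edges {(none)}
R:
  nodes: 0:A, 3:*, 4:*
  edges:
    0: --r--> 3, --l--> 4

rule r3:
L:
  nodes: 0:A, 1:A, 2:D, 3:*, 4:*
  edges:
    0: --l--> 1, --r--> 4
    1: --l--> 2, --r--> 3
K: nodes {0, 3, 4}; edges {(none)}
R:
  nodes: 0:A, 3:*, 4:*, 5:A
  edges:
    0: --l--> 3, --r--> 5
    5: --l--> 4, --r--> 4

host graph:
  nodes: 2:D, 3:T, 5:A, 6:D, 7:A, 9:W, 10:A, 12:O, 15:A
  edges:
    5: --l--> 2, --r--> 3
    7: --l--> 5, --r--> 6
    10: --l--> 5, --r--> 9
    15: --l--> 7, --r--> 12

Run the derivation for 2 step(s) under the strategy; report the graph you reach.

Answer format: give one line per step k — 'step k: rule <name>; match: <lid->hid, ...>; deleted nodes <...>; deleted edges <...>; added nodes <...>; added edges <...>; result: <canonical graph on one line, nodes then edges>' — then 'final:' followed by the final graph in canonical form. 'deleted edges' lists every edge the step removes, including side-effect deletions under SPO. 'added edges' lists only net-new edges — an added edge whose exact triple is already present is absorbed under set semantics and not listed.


step 1: rule r3; match: 0->7, 1->5, 2->2, 3->3, 4->6; deleted nodes 2, 5; deleted edges (5,2,l); (5,3,r); (7,5,l); (7,6,r); (10,5,l); added nodes 16; added edges (7,3,l); (7,16,r); (16,6,l); (16,6,r); result: nodes: 3:T, 6:D, 7:A, 9:W, 10:A, 12:O, 15:A, 16:A edges: (7,3,l); (7,16,r); (10,9,r); (15,7,l); (15,12,r); (16,6,l); (16,6,r)
step 2: rule r2; match: 0->15, 1->7, 2->3, 3->16, 4->12; deleted nodes 3, 7; deleted edges (7,3,l); (7,16,r); (15,7,l); (15,12,r); added nodes (none); added edges (15,12,l); (15,16,r); result: nodes: 6:D, 9:W, 10:A, 12:O, 15:A, 16:A edges: (10,9,r); (15,12,l); (15,16,r); (16,6,l); (16,6,r)
final:
nodes: 6:D, 9:W, 10:A, 12:O, 15:A, 16:A
edges: (10,9,r); (15,12,l); (15,16,r); (16,6,l); (16,6,r)


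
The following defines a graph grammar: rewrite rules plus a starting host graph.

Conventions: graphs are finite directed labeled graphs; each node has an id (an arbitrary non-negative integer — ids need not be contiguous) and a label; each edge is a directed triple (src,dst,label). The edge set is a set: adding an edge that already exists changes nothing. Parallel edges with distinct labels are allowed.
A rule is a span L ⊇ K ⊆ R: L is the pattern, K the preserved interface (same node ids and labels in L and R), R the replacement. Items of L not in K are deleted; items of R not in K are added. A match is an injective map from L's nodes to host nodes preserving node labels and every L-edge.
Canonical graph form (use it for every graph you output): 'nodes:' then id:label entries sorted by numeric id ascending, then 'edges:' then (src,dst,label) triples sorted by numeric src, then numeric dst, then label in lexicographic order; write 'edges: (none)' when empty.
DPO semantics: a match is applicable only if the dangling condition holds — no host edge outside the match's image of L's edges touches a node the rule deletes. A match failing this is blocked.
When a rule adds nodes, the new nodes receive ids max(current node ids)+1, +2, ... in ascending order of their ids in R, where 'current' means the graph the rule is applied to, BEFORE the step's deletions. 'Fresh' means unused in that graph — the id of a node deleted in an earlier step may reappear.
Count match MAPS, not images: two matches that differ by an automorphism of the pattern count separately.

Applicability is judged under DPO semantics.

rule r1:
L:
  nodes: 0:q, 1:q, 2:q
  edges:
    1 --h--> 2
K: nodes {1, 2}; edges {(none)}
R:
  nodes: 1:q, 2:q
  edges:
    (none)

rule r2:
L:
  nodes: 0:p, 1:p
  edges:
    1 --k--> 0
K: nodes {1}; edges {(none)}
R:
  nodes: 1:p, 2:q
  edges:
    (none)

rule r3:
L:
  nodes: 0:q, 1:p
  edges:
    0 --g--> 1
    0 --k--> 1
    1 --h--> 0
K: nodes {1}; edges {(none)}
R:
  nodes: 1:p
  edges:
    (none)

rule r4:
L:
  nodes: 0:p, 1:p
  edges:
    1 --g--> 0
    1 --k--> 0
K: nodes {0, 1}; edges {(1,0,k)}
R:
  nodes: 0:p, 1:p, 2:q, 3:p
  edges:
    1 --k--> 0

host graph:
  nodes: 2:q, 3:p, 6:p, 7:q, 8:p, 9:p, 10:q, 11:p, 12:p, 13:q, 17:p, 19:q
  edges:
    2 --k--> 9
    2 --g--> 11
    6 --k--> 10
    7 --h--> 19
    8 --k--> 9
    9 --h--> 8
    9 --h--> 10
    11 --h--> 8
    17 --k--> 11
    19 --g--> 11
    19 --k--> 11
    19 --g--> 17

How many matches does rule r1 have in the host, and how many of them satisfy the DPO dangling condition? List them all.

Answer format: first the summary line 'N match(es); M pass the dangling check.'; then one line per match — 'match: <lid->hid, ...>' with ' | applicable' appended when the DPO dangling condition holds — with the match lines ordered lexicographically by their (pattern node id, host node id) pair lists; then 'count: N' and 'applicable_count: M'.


3 match(es); 1 pass the dangling check.
match: 0->2, 1->7, 2->19
match: 0->10, 1->7, 2->19
match: 0->13, 1->7, 2->19 | applicable
count: 3
applicable_count: 1


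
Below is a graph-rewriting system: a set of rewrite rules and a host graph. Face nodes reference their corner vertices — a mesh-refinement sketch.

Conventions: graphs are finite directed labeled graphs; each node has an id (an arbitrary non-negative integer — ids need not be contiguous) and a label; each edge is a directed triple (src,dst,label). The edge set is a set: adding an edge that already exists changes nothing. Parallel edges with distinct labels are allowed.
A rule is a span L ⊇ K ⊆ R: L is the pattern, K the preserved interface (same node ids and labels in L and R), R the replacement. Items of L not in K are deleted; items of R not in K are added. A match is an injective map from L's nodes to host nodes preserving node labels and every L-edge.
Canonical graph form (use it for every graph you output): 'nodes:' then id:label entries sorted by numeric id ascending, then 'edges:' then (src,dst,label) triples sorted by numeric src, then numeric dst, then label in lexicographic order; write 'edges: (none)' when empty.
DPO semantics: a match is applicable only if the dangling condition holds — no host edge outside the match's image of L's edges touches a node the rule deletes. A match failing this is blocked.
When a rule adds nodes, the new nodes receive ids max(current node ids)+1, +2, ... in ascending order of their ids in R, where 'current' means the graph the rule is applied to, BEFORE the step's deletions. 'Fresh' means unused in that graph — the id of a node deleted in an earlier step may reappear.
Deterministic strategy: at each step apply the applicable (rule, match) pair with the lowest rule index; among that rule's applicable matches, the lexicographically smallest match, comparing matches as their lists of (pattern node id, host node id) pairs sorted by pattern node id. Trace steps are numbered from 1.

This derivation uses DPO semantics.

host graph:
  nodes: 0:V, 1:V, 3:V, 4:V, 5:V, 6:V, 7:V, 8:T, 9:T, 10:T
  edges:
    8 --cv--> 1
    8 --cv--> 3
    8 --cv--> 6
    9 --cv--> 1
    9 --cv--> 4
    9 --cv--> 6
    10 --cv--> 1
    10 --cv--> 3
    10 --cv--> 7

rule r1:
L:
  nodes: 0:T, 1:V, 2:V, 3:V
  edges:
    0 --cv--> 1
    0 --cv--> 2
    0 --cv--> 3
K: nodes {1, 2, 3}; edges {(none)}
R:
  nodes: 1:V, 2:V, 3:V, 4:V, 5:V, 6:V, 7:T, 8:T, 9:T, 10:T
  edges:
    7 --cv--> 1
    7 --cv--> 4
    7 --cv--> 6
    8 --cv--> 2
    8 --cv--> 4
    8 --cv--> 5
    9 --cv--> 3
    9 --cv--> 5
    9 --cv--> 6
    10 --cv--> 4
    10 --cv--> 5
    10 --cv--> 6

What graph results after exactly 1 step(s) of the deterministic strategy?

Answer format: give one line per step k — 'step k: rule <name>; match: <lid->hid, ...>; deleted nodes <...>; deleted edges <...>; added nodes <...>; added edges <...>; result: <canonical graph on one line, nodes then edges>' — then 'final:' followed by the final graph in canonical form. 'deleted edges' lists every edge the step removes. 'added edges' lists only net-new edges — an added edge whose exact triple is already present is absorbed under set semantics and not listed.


step 1: rule r1; match: 0->8, 1->1, 2->3, 3->6; deleted nodes 8; deleted edges (8,1,cv); (8,3,cv); (8,6,cv); added nodes 11, 12, 13, 14, 15, 16, 17; added edges (14,1,cv); (14,11,cv); (14,13,cv); (15,3,cv); (15,11,cv); (15,12,cv); (16,6,cv); (16,12,cv); (16,13,cv); (17,11,cv); (17,12,cv); (17,13,cv); result: nodes: 0:V, 1:V, 3:V, 4:V, 5:V, 6:V, 7:V, 9:T, 10:T, 11:V, 12:V, 13:V, 14:T, 15:T, 16:T, 17:T edges: (9,1,cv); (9,4,cv); (9,6,cv); (10,1,cv); (10,3,cv); (10,7,cv); (14,1,cv); (14,11,cv); (14,13,cv); (15,3,cv); (15,11,cv); (15,12,cv); (16,6,cv); (16,12,cv); (16,13,cv); (17,11,cv); (17,12,cv); (17,13,cv)
final:
nodes: 0:V, 1:V, 3:V, 4:V, 5:V, 6:V, 7:V, 9:T, 10:T, 11:V, 12:V, 13:V, 14:T, 15:T, 16:T, 17:T
edges: (9,1,cv); (9,4,cv); (9,6,cv); (10,1,cv); (10,3,cv); (10,7,cv); (14,1,cv); (14,11,cv); (14,13,cv); (15,3,cv); (15,11,cv); (15,12,cv); (16,6,cv); (16,12,cv); (16,13,cv); (17,11,cv); (17,12,cv); (17,13,cv)


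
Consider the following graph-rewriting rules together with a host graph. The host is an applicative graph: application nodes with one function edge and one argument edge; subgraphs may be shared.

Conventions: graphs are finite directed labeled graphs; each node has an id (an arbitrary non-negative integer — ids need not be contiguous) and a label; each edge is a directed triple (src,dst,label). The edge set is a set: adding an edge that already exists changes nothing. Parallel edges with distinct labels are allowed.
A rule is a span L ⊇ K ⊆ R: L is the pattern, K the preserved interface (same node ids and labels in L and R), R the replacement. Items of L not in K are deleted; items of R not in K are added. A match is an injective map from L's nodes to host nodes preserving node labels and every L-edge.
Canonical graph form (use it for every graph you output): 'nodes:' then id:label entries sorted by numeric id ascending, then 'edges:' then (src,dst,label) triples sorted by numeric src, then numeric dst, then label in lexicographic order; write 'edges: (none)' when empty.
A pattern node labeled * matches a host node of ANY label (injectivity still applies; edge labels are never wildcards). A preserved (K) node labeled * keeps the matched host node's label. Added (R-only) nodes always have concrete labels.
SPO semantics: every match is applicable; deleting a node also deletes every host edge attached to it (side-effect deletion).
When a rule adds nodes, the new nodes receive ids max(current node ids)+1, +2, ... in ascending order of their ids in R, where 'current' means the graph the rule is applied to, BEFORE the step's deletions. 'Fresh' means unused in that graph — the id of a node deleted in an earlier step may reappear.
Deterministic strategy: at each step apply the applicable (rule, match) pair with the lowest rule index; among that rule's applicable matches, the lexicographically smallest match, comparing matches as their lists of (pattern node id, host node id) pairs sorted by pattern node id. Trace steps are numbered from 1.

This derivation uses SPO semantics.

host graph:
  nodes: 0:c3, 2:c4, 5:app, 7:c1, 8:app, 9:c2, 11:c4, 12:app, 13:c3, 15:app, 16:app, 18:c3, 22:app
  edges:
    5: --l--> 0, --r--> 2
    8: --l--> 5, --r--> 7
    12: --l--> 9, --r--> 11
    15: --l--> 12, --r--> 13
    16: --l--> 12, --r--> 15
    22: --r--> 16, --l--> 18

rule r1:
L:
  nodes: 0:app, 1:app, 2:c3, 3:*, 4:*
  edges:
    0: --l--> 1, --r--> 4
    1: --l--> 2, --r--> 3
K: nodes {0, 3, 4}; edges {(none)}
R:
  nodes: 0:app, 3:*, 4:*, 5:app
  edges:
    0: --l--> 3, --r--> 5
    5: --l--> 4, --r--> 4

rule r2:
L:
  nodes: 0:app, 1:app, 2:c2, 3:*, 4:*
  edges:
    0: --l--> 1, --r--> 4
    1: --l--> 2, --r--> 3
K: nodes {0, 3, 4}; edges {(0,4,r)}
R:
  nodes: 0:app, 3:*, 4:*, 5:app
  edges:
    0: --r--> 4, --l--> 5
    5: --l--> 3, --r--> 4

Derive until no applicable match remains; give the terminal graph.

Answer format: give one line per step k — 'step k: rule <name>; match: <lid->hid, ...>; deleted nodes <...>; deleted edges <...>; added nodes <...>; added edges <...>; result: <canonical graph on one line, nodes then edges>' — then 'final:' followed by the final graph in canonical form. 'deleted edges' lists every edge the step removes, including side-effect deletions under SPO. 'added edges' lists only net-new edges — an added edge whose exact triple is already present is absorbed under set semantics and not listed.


step 1: rule r1; match: 0->8, 1->5, 2->0, 3->2, 4->7; deleted nodes 0, 5; deleted edges (5,0,l); (5,2,r); (8,5,l); (8,7,r); added nodes 23; added edges (8,2,l); (8,23,r); (23,7,l); (23,7,r); result: nodes: 2:c4, 7:c1, 8:app, 9:c2, 11:c4, 12:app, 13:c3, 15:app, 16:app, 18:c3, 22:app, 23:app edges: (8,2,l); (8,23,r); (12,9,l); (12,11,r); (15,12,l); (15,13,r); (16,12,l); (16,15,r); (22,16,r); (22,18,l); (23,7,l); (23,7,r)
step 2: rule r2; match: 0->15, 1->12, 2->9, 3->11, 4->13; deleted nodes 9, 12; deleted edges (12,9,l); (12,11,r); (15,12,l); (16,12,l); added nodes 24; added edges (15,24,l); (24,11,l); (24,13,r); result: nodes: 2:c4, 7:c1, 8:app, 11:c4, 13:c3, 15:app, 16:app, 18:c3, 22:app, 23:app, 24:app edges: (8,2,l); (8,23,r); (15,13,r); (15,24,l); (16,15,r); (22,16,r); (22,18,l); (23,7,l); (23,7,r); (24,11,l); (24,13,r)
final:
nodes: 2:c4, 7:c1, 8:app, 11:c4, 13:c3, 15:app, 16:app, 18:c3, 22:app, 23:app, 24:app
edges: (8,2,l); (8,23,r); (15,13,r); (15,24,l); (16,15,r); (22,16,r); (22,18,l); (23,7,l); (23,7,r); (24,11,l); (24,13,r)


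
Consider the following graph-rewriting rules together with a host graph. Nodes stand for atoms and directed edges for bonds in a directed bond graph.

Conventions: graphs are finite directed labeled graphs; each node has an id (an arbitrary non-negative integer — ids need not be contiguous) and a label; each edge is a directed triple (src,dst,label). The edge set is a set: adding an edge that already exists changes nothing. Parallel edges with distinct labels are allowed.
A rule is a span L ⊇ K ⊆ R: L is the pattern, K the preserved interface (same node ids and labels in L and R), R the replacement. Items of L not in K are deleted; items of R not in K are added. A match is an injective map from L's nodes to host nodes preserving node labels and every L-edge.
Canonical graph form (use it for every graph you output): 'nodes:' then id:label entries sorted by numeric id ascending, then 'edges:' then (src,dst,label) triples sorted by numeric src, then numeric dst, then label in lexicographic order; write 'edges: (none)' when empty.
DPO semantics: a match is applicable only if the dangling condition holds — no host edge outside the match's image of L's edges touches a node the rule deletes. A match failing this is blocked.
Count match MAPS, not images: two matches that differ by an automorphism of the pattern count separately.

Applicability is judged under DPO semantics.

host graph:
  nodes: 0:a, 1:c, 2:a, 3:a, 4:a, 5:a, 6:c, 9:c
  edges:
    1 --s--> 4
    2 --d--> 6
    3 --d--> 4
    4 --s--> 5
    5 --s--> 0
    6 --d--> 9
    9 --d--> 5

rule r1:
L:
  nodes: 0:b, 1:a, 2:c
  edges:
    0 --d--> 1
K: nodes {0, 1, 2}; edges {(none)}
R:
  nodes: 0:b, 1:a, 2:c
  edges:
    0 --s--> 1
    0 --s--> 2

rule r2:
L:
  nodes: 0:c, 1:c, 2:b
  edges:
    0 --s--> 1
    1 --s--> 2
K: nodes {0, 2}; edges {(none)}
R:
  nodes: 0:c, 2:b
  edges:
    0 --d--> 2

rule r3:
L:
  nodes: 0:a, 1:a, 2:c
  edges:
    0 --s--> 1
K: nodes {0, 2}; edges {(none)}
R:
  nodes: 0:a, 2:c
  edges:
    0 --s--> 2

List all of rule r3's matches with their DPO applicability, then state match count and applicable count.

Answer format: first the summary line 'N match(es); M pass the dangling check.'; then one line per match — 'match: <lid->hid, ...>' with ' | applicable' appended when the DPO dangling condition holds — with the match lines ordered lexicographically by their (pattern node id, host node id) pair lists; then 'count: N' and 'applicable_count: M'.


6 match(es); 3 pass the dangling check.
match: 0->4, 1->5, 2->1
match: 0->4, 1->5, 2->6
match: 0->4, 1->5, 2->9
match: 0->5, 1->0, 2->1 | applicable
match: 0->5, 1->0, 2->6 | applicable
match: 0->5, 1->0, 2->9 | applicable
count: 6
applicable_count: 3


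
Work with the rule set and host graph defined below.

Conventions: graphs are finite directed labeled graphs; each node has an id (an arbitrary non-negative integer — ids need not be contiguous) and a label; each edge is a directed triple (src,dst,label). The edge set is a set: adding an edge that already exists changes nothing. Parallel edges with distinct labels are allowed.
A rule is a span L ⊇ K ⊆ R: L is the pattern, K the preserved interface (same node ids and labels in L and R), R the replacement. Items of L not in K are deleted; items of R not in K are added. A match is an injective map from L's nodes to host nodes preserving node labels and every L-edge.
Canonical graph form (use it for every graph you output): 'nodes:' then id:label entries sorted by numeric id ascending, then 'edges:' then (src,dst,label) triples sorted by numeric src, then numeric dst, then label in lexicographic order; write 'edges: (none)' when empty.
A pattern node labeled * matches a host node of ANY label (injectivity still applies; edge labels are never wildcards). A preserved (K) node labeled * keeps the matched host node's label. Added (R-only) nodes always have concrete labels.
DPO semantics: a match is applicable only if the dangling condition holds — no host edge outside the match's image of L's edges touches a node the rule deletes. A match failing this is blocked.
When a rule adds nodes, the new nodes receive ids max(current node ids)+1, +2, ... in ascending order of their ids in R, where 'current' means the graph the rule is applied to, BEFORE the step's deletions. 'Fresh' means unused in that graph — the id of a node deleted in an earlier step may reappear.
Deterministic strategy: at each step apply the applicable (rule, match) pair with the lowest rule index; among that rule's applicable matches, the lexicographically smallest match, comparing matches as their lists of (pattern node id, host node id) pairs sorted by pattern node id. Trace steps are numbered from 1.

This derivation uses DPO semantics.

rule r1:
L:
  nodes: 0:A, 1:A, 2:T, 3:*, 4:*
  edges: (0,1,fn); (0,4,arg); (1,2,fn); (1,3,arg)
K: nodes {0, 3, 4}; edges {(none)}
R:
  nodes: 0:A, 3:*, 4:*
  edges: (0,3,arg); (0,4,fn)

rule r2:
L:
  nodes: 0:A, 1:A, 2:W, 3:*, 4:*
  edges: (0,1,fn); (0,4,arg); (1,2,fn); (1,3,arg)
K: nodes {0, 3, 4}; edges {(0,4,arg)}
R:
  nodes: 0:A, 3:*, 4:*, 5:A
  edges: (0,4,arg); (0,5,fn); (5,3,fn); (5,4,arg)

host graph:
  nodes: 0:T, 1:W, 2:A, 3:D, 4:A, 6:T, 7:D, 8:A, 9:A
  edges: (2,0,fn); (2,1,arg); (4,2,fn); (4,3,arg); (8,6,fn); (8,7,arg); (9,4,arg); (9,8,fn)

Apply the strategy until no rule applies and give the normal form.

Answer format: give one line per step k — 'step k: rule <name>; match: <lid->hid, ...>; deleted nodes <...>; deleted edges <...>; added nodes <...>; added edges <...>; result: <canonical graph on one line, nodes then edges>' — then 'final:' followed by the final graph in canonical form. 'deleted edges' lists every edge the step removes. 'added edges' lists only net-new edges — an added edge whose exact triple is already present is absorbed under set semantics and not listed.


step 1: rule r1; match: 0->4, 1->2, 2->0, 3->1, 4->3; deleted nodes 0, 2; deleted edges (2,0,fn); (2,1,arg); (4,2,fn); (4,3,arg); added nodes (none); added edges (4,1,arg); (4,3,fn); result: nodes: 1:W, 3:D, 4:A, 6:T, 7:D, 8:A, 9:A edges: (4,1,arg); (4,3,fn); (8,6,fn); (8,7,arg); (9,4,arg); (9,8,fn)
step 2: rule r1; match: 0->9, 1->8, 2->6, 3->7, 4->4; deleted nodes 6, 8; deleted edges (8,6,fn); (8,7,arg); (9,4,arg); (9,8,fn); added nodes (none); added edges (9,4,fn); (9,7,arg); result: nodes: 1:W, 3:D, 4:A, 7:D, 9:A edges: (4,1,arg); (4,3,fn); (9,4,fn); (9,7,arg)
final:
nodes: 1:W, 3:D, 4:A, 7:D, 9:A
edges: (4,1,arg); (4,3,fn); (9,4,fn); (9,7,arg)


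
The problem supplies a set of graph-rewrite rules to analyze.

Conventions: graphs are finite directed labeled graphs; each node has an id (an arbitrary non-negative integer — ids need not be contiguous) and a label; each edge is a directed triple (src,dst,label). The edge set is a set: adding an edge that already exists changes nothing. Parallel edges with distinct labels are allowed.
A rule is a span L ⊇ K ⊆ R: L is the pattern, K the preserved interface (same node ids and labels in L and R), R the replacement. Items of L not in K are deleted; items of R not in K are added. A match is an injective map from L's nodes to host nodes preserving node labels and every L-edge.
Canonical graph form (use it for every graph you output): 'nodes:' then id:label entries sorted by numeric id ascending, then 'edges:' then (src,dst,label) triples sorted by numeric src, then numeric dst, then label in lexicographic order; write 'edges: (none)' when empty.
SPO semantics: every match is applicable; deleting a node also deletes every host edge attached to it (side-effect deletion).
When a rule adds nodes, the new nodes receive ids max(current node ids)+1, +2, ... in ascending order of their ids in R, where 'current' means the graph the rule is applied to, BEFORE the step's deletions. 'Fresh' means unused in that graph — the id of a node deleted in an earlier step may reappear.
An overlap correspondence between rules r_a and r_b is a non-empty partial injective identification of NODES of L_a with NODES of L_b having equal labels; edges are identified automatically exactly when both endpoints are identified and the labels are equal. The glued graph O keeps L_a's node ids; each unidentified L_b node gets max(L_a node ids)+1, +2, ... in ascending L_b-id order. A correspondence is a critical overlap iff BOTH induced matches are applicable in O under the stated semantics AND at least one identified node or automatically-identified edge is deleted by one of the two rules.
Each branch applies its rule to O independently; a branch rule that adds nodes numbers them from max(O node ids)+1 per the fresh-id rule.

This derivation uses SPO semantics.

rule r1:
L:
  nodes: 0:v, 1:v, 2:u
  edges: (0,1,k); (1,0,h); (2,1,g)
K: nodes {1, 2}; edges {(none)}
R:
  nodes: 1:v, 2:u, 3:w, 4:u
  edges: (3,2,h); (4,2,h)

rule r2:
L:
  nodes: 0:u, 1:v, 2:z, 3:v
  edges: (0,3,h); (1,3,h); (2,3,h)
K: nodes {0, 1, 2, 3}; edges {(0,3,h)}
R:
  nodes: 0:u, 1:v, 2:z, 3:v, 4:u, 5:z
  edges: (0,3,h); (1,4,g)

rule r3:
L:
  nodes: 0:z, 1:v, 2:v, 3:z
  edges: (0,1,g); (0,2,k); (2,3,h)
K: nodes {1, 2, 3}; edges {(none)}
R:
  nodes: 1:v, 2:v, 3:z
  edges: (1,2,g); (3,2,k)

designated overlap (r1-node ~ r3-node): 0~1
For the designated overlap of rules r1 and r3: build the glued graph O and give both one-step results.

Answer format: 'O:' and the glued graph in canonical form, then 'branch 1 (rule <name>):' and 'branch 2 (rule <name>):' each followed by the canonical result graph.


O:
nodes: 0:v, 1:v, 2:u, 3:z, 4:v, 5:z
edges: (0,1,k); (1,0,h); (2,1,g); (3,0,g); (3,4,k); (4,5,h)
branch 1 (rule r1):
nodes: 1:v, 2:u, 3:z, 4:v, 5:z, 6:w, 7:u
edges: (3,4,k); (4,5,h); (6,2,h); (7,2,h)
branch 2 (rule r3):
nodes: 0:v, 1:v, 2:u, 4:v, 5:z
edges: (0,1,k); (0,4,g); (1,0,h); (2,1,g); (5,4,k)


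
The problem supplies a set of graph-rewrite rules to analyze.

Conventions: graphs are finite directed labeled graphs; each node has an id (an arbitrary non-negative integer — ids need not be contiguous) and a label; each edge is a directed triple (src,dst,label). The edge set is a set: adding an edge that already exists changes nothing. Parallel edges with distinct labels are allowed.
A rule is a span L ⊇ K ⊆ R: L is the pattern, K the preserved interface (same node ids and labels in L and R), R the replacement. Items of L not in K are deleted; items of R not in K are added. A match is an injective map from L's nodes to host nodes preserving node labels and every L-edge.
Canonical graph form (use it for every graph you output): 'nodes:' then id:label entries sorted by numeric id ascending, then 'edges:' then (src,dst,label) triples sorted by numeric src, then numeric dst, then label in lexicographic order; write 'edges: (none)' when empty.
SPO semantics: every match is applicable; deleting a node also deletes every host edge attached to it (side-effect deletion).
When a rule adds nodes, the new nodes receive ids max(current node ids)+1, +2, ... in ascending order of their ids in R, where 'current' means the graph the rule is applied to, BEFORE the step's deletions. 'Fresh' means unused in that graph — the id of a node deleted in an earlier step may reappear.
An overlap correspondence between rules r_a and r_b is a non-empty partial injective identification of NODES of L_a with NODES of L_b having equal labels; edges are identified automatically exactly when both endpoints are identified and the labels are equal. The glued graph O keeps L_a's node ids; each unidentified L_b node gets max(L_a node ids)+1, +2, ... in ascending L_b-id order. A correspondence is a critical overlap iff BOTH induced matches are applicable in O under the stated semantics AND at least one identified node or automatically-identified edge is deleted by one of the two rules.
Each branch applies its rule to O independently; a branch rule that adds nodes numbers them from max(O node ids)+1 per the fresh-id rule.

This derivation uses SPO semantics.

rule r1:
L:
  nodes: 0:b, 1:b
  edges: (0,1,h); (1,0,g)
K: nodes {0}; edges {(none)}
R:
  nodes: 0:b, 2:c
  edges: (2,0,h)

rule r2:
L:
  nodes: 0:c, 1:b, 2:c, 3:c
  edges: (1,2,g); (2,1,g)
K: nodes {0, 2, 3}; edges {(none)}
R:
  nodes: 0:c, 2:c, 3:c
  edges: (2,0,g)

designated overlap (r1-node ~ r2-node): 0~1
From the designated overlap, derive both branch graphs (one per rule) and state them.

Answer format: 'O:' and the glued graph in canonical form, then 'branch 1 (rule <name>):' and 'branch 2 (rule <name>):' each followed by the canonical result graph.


O:
nodes: 0:b, 1:b, 2:c, 3:c, 4:c
edges: (0,1,h); (0,3,g); (1,0,g); (3,0,g)
branch 1 (rule r1):
nodes: 0:b, 2:c, 3:c, 4:c, 5:c
edges: (0,3,g); (3,0,g); (5,0,h)
branch 2 (rule r2):
nodes: 1:b, 2:c, 3:c, 4:c
edges: (3,2,g)


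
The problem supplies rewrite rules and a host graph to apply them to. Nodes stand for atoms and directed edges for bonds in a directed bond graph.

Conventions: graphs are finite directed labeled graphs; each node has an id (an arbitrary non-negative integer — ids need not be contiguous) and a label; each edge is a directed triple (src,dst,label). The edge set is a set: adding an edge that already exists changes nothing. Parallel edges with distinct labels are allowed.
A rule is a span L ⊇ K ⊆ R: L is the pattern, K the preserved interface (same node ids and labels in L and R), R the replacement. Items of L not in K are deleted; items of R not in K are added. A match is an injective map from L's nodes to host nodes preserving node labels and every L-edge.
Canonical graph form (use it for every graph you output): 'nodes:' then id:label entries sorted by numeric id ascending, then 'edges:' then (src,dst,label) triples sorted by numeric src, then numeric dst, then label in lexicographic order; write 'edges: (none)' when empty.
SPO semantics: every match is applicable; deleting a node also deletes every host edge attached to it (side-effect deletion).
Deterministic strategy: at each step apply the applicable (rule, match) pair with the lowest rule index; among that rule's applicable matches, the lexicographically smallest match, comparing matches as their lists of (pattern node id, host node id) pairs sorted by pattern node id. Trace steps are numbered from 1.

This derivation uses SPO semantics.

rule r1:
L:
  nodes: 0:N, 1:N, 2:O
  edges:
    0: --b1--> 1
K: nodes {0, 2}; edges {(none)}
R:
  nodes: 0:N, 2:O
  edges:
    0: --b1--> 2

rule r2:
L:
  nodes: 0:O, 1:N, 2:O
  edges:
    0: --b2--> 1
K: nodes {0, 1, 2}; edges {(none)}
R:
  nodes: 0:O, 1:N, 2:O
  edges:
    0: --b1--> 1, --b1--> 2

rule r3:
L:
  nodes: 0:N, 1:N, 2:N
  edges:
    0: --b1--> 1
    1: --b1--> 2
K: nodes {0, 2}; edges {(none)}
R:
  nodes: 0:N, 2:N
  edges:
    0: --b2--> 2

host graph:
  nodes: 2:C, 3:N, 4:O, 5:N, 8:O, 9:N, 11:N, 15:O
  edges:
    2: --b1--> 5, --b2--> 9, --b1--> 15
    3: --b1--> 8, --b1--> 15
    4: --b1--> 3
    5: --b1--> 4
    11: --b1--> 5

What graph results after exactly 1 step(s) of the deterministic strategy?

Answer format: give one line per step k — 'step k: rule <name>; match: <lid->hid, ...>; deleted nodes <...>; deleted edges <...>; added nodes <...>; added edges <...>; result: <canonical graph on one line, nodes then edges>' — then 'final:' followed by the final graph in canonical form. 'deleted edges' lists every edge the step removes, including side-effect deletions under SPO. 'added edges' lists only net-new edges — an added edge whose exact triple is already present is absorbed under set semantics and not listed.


step 1: rule r1; match: 0->11, 1->5, 2->4; deleted nodes 5; deleted edges (2,5,b1); (5,4,b1); (11,5,b1); added nodes (none); added edges (11,4,b1); result: nodes: 2:C, 3:N, 4:O, 8:O, 9:N, 11:N, 15:O edges: (2,9,b2); (2,15,b1); (3,8,b1); (3,15,b1); (4,3,b1); (11,4,b1)
final:
nodes: 2:C, 3:N, 4:O, 8:O, 9:N, 11:N, 15:O
edges: (2,9,b2); (2,15,b1); (3,8,b1); (3,15,b1); (4,3,b1); (11,4,b1)


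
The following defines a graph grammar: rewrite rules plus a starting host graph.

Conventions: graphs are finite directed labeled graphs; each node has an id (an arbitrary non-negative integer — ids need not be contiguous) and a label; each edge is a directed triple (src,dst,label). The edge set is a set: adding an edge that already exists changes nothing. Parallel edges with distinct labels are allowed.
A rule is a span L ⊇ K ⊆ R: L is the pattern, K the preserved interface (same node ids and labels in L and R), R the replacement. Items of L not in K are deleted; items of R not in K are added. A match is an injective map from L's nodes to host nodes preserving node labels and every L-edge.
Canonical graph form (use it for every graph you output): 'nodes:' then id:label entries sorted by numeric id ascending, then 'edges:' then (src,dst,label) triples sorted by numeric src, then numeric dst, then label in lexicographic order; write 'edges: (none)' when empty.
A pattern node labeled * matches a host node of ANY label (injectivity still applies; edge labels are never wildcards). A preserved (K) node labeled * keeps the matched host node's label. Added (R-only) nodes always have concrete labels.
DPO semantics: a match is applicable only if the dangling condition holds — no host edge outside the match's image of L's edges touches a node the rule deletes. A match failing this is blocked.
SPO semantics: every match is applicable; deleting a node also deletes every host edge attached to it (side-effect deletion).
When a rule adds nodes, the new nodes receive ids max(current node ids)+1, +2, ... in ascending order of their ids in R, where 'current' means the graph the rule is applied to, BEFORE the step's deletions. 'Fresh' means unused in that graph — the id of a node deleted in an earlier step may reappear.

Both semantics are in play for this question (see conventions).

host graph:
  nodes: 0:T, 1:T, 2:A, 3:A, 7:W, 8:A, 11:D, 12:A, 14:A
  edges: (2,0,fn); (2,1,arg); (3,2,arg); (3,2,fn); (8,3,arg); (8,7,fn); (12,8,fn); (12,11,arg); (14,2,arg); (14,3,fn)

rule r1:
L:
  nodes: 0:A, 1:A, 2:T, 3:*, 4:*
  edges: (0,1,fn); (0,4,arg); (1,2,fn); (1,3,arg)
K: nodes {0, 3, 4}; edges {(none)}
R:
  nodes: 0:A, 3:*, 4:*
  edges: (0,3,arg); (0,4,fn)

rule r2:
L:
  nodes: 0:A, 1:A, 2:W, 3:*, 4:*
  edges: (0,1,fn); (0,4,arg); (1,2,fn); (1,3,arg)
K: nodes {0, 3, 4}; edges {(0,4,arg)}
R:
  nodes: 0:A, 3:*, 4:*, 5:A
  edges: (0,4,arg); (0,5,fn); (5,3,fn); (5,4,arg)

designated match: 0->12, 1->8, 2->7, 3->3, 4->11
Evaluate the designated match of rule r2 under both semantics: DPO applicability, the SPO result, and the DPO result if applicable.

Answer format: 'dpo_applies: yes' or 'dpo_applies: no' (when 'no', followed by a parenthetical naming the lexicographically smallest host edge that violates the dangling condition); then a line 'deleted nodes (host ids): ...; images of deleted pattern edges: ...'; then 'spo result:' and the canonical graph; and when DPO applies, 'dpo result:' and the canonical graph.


dpo_applies: yes
deleted nodes (host ids): 7, 8; images of deleted pattern edges: (8,3,arg); (8,7,fn); (12,8,fn)
spo result:
nodes: 0:T, 1:T, 2:A, 3:A, 11:D, 12:A, 14:A, 15:A
edges: (2,0,fn); (2,1,arg); (3,2,arg); (3,2,fn); (12,11,arg); (12,15,fn); (14,2,arg); (14,3,fn); (15,3,fn); (15,11,arg)
dpo result:
nodes: 0:T, 1:T, 2:A, 3:A, 11:D, 12:A, 14:A, 15:A
edges: (2,0,fn); (2,1,arg); (3,2,arg); (3,2,fn); (12,11,arg); (12,15,fn); (14,2,arg); (14,3,fn); (15,3,fn); (15,11,arg)


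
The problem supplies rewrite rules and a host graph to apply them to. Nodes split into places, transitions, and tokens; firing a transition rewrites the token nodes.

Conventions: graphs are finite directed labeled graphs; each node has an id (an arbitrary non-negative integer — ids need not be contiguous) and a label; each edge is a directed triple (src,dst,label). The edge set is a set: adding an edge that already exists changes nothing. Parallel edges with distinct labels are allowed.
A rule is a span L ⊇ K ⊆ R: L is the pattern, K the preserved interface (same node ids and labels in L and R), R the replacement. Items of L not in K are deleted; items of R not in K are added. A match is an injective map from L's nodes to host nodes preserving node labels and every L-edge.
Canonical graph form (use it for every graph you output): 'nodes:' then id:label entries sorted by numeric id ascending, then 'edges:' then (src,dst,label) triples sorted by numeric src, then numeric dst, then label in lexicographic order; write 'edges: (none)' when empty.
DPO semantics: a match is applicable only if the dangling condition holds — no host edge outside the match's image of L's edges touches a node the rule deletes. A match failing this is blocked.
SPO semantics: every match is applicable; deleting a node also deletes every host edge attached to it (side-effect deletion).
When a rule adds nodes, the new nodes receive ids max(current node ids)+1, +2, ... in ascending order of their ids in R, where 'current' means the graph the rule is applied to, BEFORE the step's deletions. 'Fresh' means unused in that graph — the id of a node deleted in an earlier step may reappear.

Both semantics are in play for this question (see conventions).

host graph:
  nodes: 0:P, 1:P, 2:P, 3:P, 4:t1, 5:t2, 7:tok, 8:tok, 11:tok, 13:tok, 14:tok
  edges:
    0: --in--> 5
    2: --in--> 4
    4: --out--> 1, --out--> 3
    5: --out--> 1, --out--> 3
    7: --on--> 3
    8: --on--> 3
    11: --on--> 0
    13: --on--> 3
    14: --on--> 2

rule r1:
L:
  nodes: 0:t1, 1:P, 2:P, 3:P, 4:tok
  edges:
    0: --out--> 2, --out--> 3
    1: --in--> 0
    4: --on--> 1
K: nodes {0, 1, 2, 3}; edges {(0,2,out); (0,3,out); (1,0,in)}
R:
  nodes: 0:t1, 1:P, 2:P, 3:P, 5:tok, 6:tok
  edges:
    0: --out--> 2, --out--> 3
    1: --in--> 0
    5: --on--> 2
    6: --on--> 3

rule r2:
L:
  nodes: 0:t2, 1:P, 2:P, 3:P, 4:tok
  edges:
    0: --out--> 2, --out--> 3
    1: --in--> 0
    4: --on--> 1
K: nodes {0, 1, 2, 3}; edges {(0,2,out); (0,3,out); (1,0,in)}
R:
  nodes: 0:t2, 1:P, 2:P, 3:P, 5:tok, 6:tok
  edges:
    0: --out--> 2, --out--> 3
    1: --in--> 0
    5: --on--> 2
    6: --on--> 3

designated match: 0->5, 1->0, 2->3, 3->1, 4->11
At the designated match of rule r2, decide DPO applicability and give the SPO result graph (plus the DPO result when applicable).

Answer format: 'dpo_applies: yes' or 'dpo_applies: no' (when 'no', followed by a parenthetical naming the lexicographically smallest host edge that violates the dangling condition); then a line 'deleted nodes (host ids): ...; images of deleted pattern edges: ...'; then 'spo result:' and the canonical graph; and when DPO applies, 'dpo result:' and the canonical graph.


dpo_applies: yes
deleted nodes (host ids): 11; images of deleted pattern edges: (11,0,on)
spo result:
nodes: 0:P, 1:P, 2:P, 3:P, 4:t1, 5:t2, 7:tok, 8:tok, 13:tok, 14:tok, 15:tok, 16:tok
edges: (0,5,in); (2,4,in); (4,1,out); (4,3,out); (5,1,out); (5,3,out); (7,3,on); (8,3,on); (13,3,on); (14,2,on); (15,3,on); (16,1,on)
dpo result:
nodes: 0:P, 1:P, 2:P, 3:P, 4:t1, 5:t2, 7:tok, 8:tok, 13:tok, 14:tok, 15:tok, 16:tok
edges: (0,5,in); (2,4,in); (4,1,out); (4,3,out); (5,1,out); (5,3,out); (7,3,on); (8,3,on); (13,3,on); (14,2,on); (15,3,on); (16,1,on)
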